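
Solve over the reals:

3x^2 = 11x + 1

x = -0.0888 or x = 3.7554

Rearrange to standard form: 3x^2 - 11x - 1 = 0.
Discriminant: (-11)^2 - 4*3*(-1) = 133.
Quadratic formula: x = (11 +/- sqrt(133)) / 6.
So x = 11/6 + sqrt(133)/6 ~= 3.7554 or x = 11/6 - sqrt(133)/6 ~= -0.0888.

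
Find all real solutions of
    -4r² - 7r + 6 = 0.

Discriminant: (-7)² − 4·(-4)·6 = 145.
Quadratic formula: r = (7 ± √145) / (-8).
So r = -√(145)/8 - 7/8 ≈ -2.3802 or r = -7/8 + √(145)/8 ≈ 0.6302.

r = -2.3802 or r = 0.6302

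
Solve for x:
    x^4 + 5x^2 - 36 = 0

x = -2 or x = 2

Let u = x^2. The equation becomes u^2 + 5u - 36 = 0.
Factor: (u - 4)(u + 9) = 0, so u = 4 or u = -9.
x^2 = 4 gives x = +/-2.
x^2 = -9 < 0 has no real solution.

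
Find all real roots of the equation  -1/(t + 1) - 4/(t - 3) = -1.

Multiply both sides by (t + 1)(t - 3):
-(t - 3) - 4(t + 1) = -(t + 1)(t - 3).
Expand and collect terms: -t^2 + 7t + 4 = 0.
By the quadratic formula, t = (-7 +/- sqrt(65)) / -2, so t ~= -0.5311 or t ~= 7.5311.
Neither value makes a denominator zero (t != -1, t != 3), so both are valid.

t = -0.5311 or t = 7.5311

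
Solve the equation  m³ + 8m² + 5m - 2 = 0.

Possible rational roots are divisors of -2. Testing m = -1 gives 0, so (m + 1) is a factor.
Divide: m³ + 8m² + 5m - 2 = (m + 1)(m² + 7m - 2).
Apply the quadratic formula to m² + 7m - 2 = 0: m = (-7 ± √57)/2, i.e. m ≈ 0.2749 or m ≈ -7.2749.

m = -7.2749 or m = -1 or m = 0.2749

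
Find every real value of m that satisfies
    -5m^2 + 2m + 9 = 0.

Discriminant: (2)^2 - 4*(-5)*9 = 184.
Quadratic formula: m = (-2 +/- sqrt(184)) / (-10).
So m = 1/5 - sqrt(46)/5 ~= -1.1565 or m = 1/5 + sqrt(46)/5 ~= 1.5565.

m = -1.1565 or m = 1.5565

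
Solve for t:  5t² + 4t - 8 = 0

Discriminant: (4)² − 4·5·(-8) = 176.
Quadratic formula: t = (-4 ± √176) / 10.
So t = -2/5 + 2·√(11)/5 ≈ 0.9266 or t = -2·√(11)/5 - 2/5 ≈ -1.7266.

t = -1.7266 or t = 0.9266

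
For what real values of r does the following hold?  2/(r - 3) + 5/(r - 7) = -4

Multiply both sides by (r - 3)(r - 7):
2(r - 7) + 5(r - 3) = -4(r - 3)(r - 7).
Expand and collect terms: -4r² + 33r - 55 = 0.
By the quadratic formula, r = (-33 ± √209) / -8, so r ≈ 2.3179 or r ≈ 5.9321.
Neither value makes a denominator zero (r ≠ 3, r ≠ 7), so both are valid.

r = 2.3179 or r = 5.9321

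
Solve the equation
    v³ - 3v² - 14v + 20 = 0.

Possible rational roots are divisors of 20. Testing v = 5 gives 0, so (v - 5) is a factor.
Divide: v³ - 3v² - 14v + 20 = (v - 5)(v² + 2v - 4).
Apply the quadratic formula to v² + 2v - 4 = 0: v = (-2 ± √20)/2, i.e. v ≈ 1.2361 or v ≈ -3.2361.

v = -3.2361 or v = 1.2361 or v = 5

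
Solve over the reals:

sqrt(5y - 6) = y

Square both sides: 5y - 6 = (y)^2.
Expand and rearrange: y^2 - 5y + 6 = 0.
Solving gives y = 3 or y = 2.
Check each candidate in the original equation:
  y = 3: sqrt(9) = 3, while y = 3 — valid.
  y = 2: sqrt(4) = 2, while y = 2 — valid.

y = 2 or y = 3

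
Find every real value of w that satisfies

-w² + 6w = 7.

Rearrange to standard form: -w² + 6w - 7 = 0.
Discriminant: (6)² − 4·(-1)·(-7) = 8.
Quadratic formula: w = (-6 ± √8) / (-2).
So w = 3 - √(2) ≈ 1.5858 or w = √(2) + 3 ≈ 4.4142.

w = 1.5858 or w = 4.4142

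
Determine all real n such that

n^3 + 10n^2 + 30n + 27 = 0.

Possible rational roots are divisors of 27. Testing n = -3 gives 0, so (n + 3) is a factor.
Divide: n^3 + 10n^2 + 30n + 27 = (n + 3)(n^2 + 7n + 9).
Apply the quadratic formula to n^2 + 7n + 9 = 0: n = (-7 +/- sqrt(13))/2, i.e. n ~= -1.6972 or n ~= -5.3028.

n = -5.3028 or n = -3 or n = -1.6972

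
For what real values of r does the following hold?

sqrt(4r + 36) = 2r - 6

Square both sides: 4r + 36 = (2r - 6)^2.
Expand and rearrange: 4r^2 - 28r = 0.
Solving gives r = 7 or r = 0.
Check each candidate in the original equation:
  r = 7: sqrt(64) = 8, while 2r - 6 = 8 — valid.
  r = 0: sqrt(36) = 6, while 2r - 6 = -6 — extraneous.

r = 7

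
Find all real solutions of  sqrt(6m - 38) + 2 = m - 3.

m = 7 or m = 9

Isolate the radical: sqrt(6m - 38) = m - 5.
Square both sides: 6m - 38 = (m - 5)^2.
Expand and rearrange: m^2 - 16m + 63 = 0.
Solving gives m = 9 or m = 7.
Check each candidate in the original equation:
  m = 9: sqrt(16) = 4, while m - 5 = 4 — valid.
  m = 7: sqrt(4) = 2, while m - 5 = 2 — valid.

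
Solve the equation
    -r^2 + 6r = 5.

Bring every term to one side: -r^2 + 6r - 5 = 0.
Factor: -1(r - 5)(r - 1) = 0.
So r = 5 or r = 1.

r = 1 or r = 5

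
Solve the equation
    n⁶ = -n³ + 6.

n = -1.4422 or n = 1.2599

Let u = n³. The equation becomes u² + u - 6 = 0.
Factor: (u - 2)(u + 3) = 0, so u = 2 or u = -3.
n³ = 2 gives n = ∛(2) ≈ 1.2599.
n³ = -3 gives n = -∛(3) ≈ -1.4422.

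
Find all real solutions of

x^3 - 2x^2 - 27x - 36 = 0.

Possible rational roots are divisors of -36. Testing x = -3 gives 0, so (x + 3) is a factor.
Divide: x^3 - 2x^2 - 27x - 36 = (x + 3)(x^2 - 5x - 12).
Apply the quadratic formula to x^2 - 5x - 12 = 0: x = (5 +/- sqrt(73))/2, i.e. x ~= 6.772 or x ~= -1.772.

x = -3 or x = -1.772 or x = 6.772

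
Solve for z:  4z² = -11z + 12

z = -3.5865 or z = 0.8365

Rearrange to standard form: 4z² + 11z - 12 = 0.
Discriminant: (11)² − 4·4·(-12) = 313.
Quadratic formula: z = (-11 ± √313) / 8.
So z = -11/8 + √(313)/8 ≈ 0.8365 or z = -√(313)/8 - 11/8 ≈ -3.5865.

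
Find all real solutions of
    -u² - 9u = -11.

Rearrange to standard form: -u² - 9u + 11 = 0.
Discriminant: (-9)² − 4·(-1)·11 = 125.
Quadratic formula: u = (9 ± √125) / (-2).
So u = -5·√(5)/2 - 9/2 ≈ -10.0902 or u = -9/2 + 5·√(5)/2 ≈ 1.0902.

u = -10.0902 or u = 1.0902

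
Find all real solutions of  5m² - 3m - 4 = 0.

Discriminant: (-3)² − 4·5·(-4) = 89.
Quadratic formula: m = (3 ± √89) / 10.
So m = 3/10 + √(89)/10 ≈ 1.2434 or m = 3/10 - √(89)/10 ≈ -0.6434.

m = -0.6434 or m = 1.2434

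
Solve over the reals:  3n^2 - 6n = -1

Rearrange to standard form: 3n^2 - 6n + 1 = 0.
Discriminant: (-6)^2 - 4*3*1 = 24.
Quadratic formula: n = (6 +/- sqrt(24)) / 6.
So n = sqrt(6)/3 + 1 ~= 1.8165 or n = 1 - sqrt(6)/3 ~= 0.1835.

n = 0.1835 or n = 1.8165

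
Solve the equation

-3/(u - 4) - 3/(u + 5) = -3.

Multiply both sides by (u - 4)(u + 5):
-3(u + 5) - 3(u - 4) = -3(u - 4)(u + 5).
Expand and collect terms: -3u² + 3u + 63 = 0.
By the quadratic formula, u = (-3 ± √765) / -6, so u ≈ -4.1098 or u ≈ 5.1098.
Neither value makes a denominator zero (u ≠ 4, u ≠ -5), so both are valid.

u = -4.1098 or u = 5.1098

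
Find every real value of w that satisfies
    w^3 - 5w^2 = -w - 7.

Rearrange: w^3 - 5w^2 + w + 7 = 0.
Possible rational roots are divisors of 7. Testing w = -1 gives 0, so (w + 1) is a factor.
Divide: w^3 - 5w^2 + w + 7 = (w + 1)(w^2 - 6w + 7).
Apply the quadratic formula to w^2 - 6w + 7 = 0: w = (6 +/- sqrt(8))/2, i.e. w ~= 4.4142 or w ~= 1.5858.

w = -1 or w = 1.5858 or w = 4.4142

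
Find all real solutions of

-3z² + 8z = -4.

z = -0.4305 or z = 3.0972

Rearrange to standard form: -3z² + 8z + 4 = 0.
Discriminant: (8)² − 4·(-3)·4 = 112.
Quadratic formula: z = (-8 ± √112) / (-6).
So z = 4/3 - 2·√(7)/3 ≈ -0.4305 or z = 4/3 + 2·√(7)/3 ≈ 3.0972.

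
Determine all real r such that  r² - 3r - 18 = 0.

r = -3 or r = 6

Factor: (r + 3)(r - 6) = 0.
So r = -3 or r = 6.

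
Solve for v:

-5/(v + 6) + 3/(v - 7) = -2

v = -3.062 or v = 5.062

Multiply both sides by (v + 6)(v - 7):
-5(v - 7) + 3(v + 6) = -2(v + 6)(v - 7).
Expand and collect terms: -2v^2 + 4v + 31 = 0.
By the quadratic formula, v = (-4 +/- sqrt(264)) / -4, so v ~= -3.062 or v ~= 5.062.
Neither value makes a denominator zero (v != -6, v != 7), so both are valid.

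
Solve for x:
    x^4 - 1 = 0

x = -1 or x = 1

Let u = x^2. The equation becomes u^2 - 1 = 0.
Factor: (u + 1)(u - 1) = 0, so u = -1 or u = 1.
x^2 = -1 < 0 has no real solution.
x^2 = 1 gives x = +/-1.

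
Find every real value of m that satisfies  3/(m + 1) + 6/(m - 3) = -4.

m = -2.0655 or m = 1.8155

Multiply both sides by (m + 1)(m - 3):
3(m - 3) + 6(m + 1) = -4(m + 1)(m - 3).
Expand and collect terms: -4m^2 - m + 15 = 0.
By the quadratic formula, m = (1 +/- sqrt(241)) / -8, so m ~= -2.0655 or m ~= 1.8155.
Neither value makes a denominator zero (m != -1, m != 3), so both are valid.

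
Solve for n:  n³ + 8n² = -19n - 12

Rearrange: n³ + 8n² + 19n + 12 = 0.
Possible rational roots are divisors of 12. Testing n = -1 gives 0, so (n + 1) is a factor.
Divide: n³ + 8n² + 19n + 12 = (n + 1)(n² + 7n + 12).
Factor the quadratic: n = -3 or n = -4.

n = -4 or n = -3 or n = -1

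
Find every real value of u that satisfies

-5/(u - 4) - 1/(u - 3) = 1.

u = -2.1926 or u = 3.1926

Multiply both sides by (u - 4)(u - 3):
-5(u - 3) - (u - 4) = (u - 4)(u - 3).
Expand and collect terms: u² - u - 7 = 0.
By the quadratic formula, u = (1 ± √29) / 2, so u ≈ 3.1926 or u ≈ -2.1926.
Neither value makes a denominator zero (u ≠ 4, u ≠ 3), so both are valid.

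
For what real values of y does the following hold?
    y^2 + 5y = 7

y = -6.1401 or y = 1.1401

Rearrange to standard form: y^2 + 5y - 7 = 0.
Discriminant: (5)^2 - 4*1*(-7) = 53.
Quadratic formula: y = (-5 +/- sqrt(53)) / 2.
So y = -5/2 + sqrt(53)/2 ~= 1.1401 or y = -sqrt(53)/2 - 5/2 ~= -6.1401.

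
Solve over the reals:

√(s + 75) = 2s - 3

Square both sides: s + 75 = (2s - 3)².
Expand and rearrange: 4s² - 13s - 66 = 0.
Solving gives s = 6 or s = -2.75.
Check each candidate in the original equation:
  s = 6: √(81) = 9, while 2s - 3 = 9 — valid.
  s = -2.75: √(72.25) = 8.5, while 2s - 3 = -8.5 — extraneous.

s = 6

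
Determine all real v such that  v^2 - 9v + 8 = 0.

Factor: (v - 8)(v - 1) = 0.
So v = 8 or v = 1.

v = 1 or v = 8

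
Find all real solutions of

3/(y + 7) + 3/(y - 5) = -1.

Multiply both sides by (y + 7)(y - 5):
3(y - 5) + 3(y + 7) = -(y + 7)(y - 5).
Expand and collect terms: -y² - 8y + 29 = 0.
By the quadratic formula, y = (8 ± √180) / -2, so y ≈ -10.7082 or y ≈ 2.7082.
Neither value makes a denominator zero (y ≠ -7, y ≠ 5), so both are valid.

y = -10.7082 or y = 2.7082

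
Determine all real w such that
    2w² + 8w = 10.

Bring every term to one side: 2w² + 8w - 10 = 0.
Factor: 2(w + 5)(w - 1) = 0.
So w = -5 or w = 1.

w = -5 or w = 1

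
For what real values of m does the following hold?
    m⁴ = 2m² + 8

Let u = m². The equation becomes u² - 2u - 8 = 0.
Factor: (u - 4)(u + 2) = 0, so u = 4 or u = -2.
m² = 4 gives m = ±2.
m² = -2 < 0 has no real solution.

m = -2 or m = 2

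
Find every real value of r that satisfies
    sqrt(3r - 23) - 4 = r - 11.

Isolate the radical: sqrt(3r - 23) = r - 7.
Square both sides: 3r - 23 = (r - 7)^2.
Expand and rearrange: r^2 - 17r + 72 = 0.
Solving gives r = 9 or r = 8.
Check each candidate in the original equation:
  r = 9: sqrt(4) = 2, while r - 7 = 2 — valid.
  r = 8: sqrt(1) = 1, while r - 7 = 1 — valid.

r = 8 or r = 9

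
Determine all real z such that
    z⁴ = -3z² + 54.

Let u = z². The equation becomes u² + 3u - 54 = 0.
Factor: (u - 6)(u + 9) = 0, so u = 6 or u = -9.
z² = 6 gives z = ±√(6) ≈ ±2.4495.
z² = -9 < 0 has no real solution.

z = -2.4495 or z = 2.4495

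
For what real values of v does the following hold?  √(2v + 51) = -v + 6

Square both sides: 2v + 51 = (-v + 6)².
Expand and rearrange: v² - 14v - 15 = 0.
Solving gives v = 15 or v = -1.
Check each candidate in the original equation:
  v = 15: √(81) = 9, while -v + 6 = -9 — extraneous.
  v = -1: √(49) = 7, while -v + 6 = 7 — valid.

v = -1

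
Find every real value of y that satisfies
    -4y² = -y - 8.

y = -1.2947 or y = 1.5447

Rearrange to standard form: -4y² + y + 8 = 0.
Discriminant: (1)² − 4·(-4)·8 = 129.
Quadratic formula: y = (-1 ± √129) / (-8).
So y = 1/8 - √(129)/8 ≈ -1.2947 or y = 1/8 + √(129)/8 ≈ 1.5447.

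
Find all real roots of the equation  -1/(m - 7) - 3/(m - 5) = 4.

Multiply both sides by (m - 7)(m - 5):
-(m - 5) - 3(m - 7) = 4(m - 7)(m - 5).
Expand and collect terms: 4m² - 44m + 114 = 0.
By the quadratic formula, m = (44 ± √112) / 8, so m ≈ 6.8229 or m ≈ 4.1771.
Neither value makes a denominator zero (m ≠ 7, m ≠ 5), so both are valid.

m = 4.1771 or m = 6.8229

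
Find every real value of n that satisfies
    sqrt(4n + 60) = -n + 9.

n = 1

Square both sides: 4n + 60 = (-n + 9)^2.
Expand and rearrange: n^2 - 22n + 21 = 0.
Solving gives n = 21 or n = 1.
Check each candidate in the original equation:
  n = 21: sqrt(144) = 12, while -n + 9 = -12 — extraneous.
  n = 1: sqrt(64) = 8, while -n + 9 = 8 — valid.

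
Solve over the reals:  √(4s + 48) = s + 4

Square both sides: 4s + 48 = (s + 4)².
Expand and rearrange: s² + 4s - 32 = 0.
Solving gives s = 4 or s = -8.
Check each candidate in the original equation:
  s = 4: √(64) = 8, while s + 4 = 8 — valid.
  s = -8: √(16) = 4, while s + 4 = -4 — extraneous.

s = 4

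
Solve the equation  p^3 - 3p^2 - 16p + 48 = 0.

Possible rational roots are divisors of 48. Testing p = 4 gives 0, so (p - 4) is a factor.
Divide: p^3 - 3p^2 - 16p + 48 = (p - 4)(p^2 + p - 12).
Factor the quadratic: p = 3 or p = -4.

p = -4 or p = 3 or p = 4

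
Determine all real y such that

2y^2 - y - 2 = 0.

Discriminant: (-1)^2 - 4*2*(-2) = 17.
Quadratic formula: y = (1 +/- sqrt(17)) / 4.
So y = 1/4 + sqrt(17)/4 ~= 1.2808 or y = 1/4 - sqrt(17)/4 ~= -0.7808.

y = -0.7808 or y = 1.2808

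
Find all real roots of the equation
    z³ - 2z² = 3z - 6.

z = -1.7321 or z = 1.7321 or z = 2

Rearrange: z³ - 2z² - 3z + 6 = 0.
Possible rational roots are divisors of 6. Testing z = 2 gives 0, so (z - 2) is a factor.
Divide: z³ - 2z² - 3z + 6 = (z - 2)(z² - 3).
Apply the quadratic formula to z² - 3 = 0: z = (0 ± √12)/2, i.e. z ≈ 1.7321 or z ≈ -1.7321.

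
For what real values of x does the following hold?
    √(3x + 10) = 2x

x = 2

Square both sides: 3x + 10 = (2x)².
Expand and rearrange: 4x² - 3x - 10 = 0.
Solving gives x = 2 or x = -1.25.
Check each candidate in the original equation:
  x = 2: √(16) = 4, while 2x = 4 — valid.
  x = -1.25: √(6.25) = 2.5, while 2x = -2.5 — extraneous.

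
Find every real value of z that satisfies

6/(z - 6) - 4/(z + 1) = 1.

Multiply both sides by (z - 6)(z + 1):
6(z + 1) - 4(z - 6) = (z - 6)(z + 1).
Expand and collect terms: z^2 - 7z - 36 = 0.
By the quadratic formula, z = (7 +/- sqrt(193)) / 2, so z ~= 10.4462 or z ~= -3.4462.
Neither value makes a denominator zero (z != 6, z != -1), so both are valid.

z = -3.4462 or z = 10.4462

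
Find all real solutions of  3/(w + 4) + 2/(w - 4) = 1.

Multiply both sides by (w + 4)(w - 4):
3(w - 4) + 2(w + 4) = (w + 4)(w - 4).
Expand and collect terms: w² - 5w - 12 = 0.
By the quadratic formula, w = (5 ± √73) / 2, so w ≈ 6.772 or w ≈ -1.772.
Neither value makes a denominator zero (w ≠ -4, w ≠ 4), so both are valid.

w = -1.772 or w = 6.772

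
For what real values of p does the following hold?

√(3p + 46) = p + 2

Square both sides: 3p + 46 = (p + 2)².
Expand and rearrange: p² + p - 42 = 0.
Solving gives p = 6 or p = -7.
Check each candidate in the original equation:
  p = 6: √(64) = 8, while p + 2 = 8 — valid.
  p = -7: √(25) = 5, while p + 2 = -5 — extraneous.

p = 6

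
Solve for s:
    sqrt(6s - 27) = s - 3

Square both sides: 6s - 27 = (s - 3)^2.
Expand and rearrange: s^2 - 12s + 36 = 0.
This gives the repeated root s = 6.
Check in the original equation:
  s = 6: sqrt(9) = 3, while s - 3 = 3 — valid.

s = 6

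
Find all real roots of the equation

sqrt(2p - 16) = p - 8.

Square both sides: 2p - 16 = (p - 8)^2.
Expand and rearrange: p^2 - 18p + 80 = 0.
Solving gives p = 10 or p = 8.
Check each candidate in the original equation:
  p = 10: sqrt(4) = 2, while p - 8 = 2 — valid.
  p = 8: sqrt(0) = 0, while p - 8 = 0 — valid.

p = 8 or p = 10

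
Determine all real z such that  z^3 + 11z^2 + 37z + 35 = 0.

z = -5 or z = -4.4142 or z = -1.5858

Possible rational roots are divisors of 35. Testing z = -5 gives 0, so (z + 5) is a factor.
Divide: z^3 + 11z^2 + 37z + 35 = (z + 5)(z^2 + 6z + 7).
Apply the quadratic formula to z^2 + 6z + 7 = 0: z = (-6 +/- sqrt(8))/2, i.e. z ~= -1.5858 or z ~= -4.4142.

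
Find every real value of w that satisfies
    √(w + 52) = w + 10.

Square both sides: w + 52 = (w + 10)².
Expand and rearrange: w² + 19w + 48 = 0.
Solving gives w = -3 or w = -16.
Check each candidate in the original equation:
  w = -3: √(49) = 7, while w + 10 = 7 — valid.
  w = -16: √(36) = 6, while w + 10 = -6 — extraneous.

w = -3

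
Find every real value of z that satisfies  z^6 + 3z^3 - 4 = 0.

Let u = z^3. The equation becomes u^2 + 3u - 4 = 0.
Factor: (u - 1)(u + 4) = 0, so u = 1 or u = -4.
z^3 = 1 gives z = 1.
z^3 = -4 gives z = -(4)^(1/3) ~= -1.5874.

z = -1.5874 or z = 1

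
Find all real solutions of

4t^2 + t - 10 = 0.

t = -1.7111 or t = 1.4611

Discriminant: (1)^2 - 4*4*(-10) = 161.
Quadratic formula: t = (-1 +/- sqrt(161)) / 8.
So t = -1/8 + sqrt(161)/8 ~= 1.4611 or t = -sqrt(161)/8 - 1/8 ~= -1.7111.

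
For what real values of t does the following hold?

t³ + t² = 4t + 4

t = -2 or t = -1 or t = 2

Rearrange: t³ + t² - 4t - 4 = 0.
Possible rational roots are divisors of -4. Testing t = -1 gives 0, so (t + 1) is a factor.
Divide: t³ + t² - 4t - 4 = (t + 1)(t² - 4).
Factor the quadratic: t = 2 or t = -2.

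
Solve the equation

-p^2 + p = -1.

Rearrange to standard form: -p^2 + p + 1 = 0.
Discriminant: (1)^2 - 4*(-1)*1 = 5.
Quadratic formula: p = (-1 +/- sqrt(5)) / (-2).
So p = 1/2 - sqrt(5)/2 ~= -0.618 or p = 1/2 + sqrt(5)/2 ~= 1.618.

p = -0.618 or p = 1.618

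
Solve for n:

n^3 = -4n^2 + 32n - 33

Rearrange: n^3 + 4n^2 - 32n + 33 = 0.
Possible rational roots are divisors of 33. Testing n = 3 gives 0, so (n - 3) is a factor.
Divide: n^3 + 4n^2 - 32n + 33 = (n - 3)(n^2 + 7n - 11).
Apply the quadratic formula to n^2 + 7n - 11 = 0: n = (-7 +/- sqrt(93))/2, i.e. n ~= 1.3218 or n ~= -8.3218.

n = -8.3218 or n = 1.3218 or n = 3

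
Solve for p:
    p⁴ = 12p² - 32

p = -2.8284 or p = -2 or p = 2 or p = 2.8284

Let u = p². The equation becomes u² - 12u + 32 = 0.
Factor: (u - 4)(u - 8) = 0, so u = 4 or u = 8.
p² = 4 gives p = ±2.
p² = 8 gives p = ±2·√(2) ≈ ±2.8284.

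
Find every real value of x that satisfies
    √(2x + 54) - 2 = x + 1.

Isolate the radical: √(2x + 54) = x + 3.
Square both sides: 2x + 54 = (x + 3)².
Expand and rearrange: x² + 4x - 45 = 0.
Solving gives x = 5 or x = -9.
Check each candidate in the original equation:
  x = 5: √(64) = 8, while x + 3 = 8 — valid.
  x = -9: √(36) = 6, while x + 3 = -6 — extraneous.

x = 5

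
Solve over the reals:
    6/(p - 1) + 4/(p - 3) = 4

p = 1.8139 or p = 4.6861

Multiply both sides by (p - 1)(p - 3):
6(p - 3) + 4(p - 1) = 4(p - 1)(p - 3).
Expand and collect terms: 4p^2 - 26p + 34 = 0.
By the quadratic formula, p = (26 +/- sqrt(132)) / 8, so p ~= 4.6861 or p ~= 1.8139.
Neither value makes a denominator zero (p != 1, p != 3), so both are valid.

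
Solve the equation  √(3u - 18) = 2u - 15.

u = 9

Square both sides: 3u - 18 = (2u - 15)².
Expand and rearrange: 4u² - 63u + 243 = 0.
Solving gives u = 9 or u = 6.75.
Check each candidate in the original equation:
  u = 9: √(9) = 3, while 2u - 15 = 3 — valid.
  u = 6.75: √(2.25) = 1.5, while 2u - 15 = -1.5 — extraneous.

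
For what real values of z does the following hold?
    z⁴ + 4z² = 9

Let u = z². The equation becomes u² + 4u - 9 = 0.
By the quadratic formula, u = -2 + √(13) or u = -√(13) - 2.
z² = -2 + √(13) gives z = ±√(-2 + √(13)) ≈ ±1.2671.
z² = -√(13) - 2 < 0 has no real solution.

z = -1.2671 or z = 1.2671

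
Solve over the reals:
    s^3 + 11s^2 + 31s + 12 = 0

s = -6.5414 or s = -4 or s = -0.4586

Possible rational roots are divisors of 12. Testing s = -4 gives 0, so (s + 4) is a factor.
Divide: s^3 + 11s^2 + 31s + 12 = (s + 4)(s^2 + 7s + 3).
Apply the quadratic formula to s^2 + 7s + 3 = 0: s = (-7 +/- sqrt(37))/2, i.e. s ~= -0.4586 or s ~= -6.5414.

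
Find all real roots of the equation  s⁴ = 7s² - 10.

Let u = s². The equation becomes u² - 7u + 10 = 0.
Factor: (u - 5)(u - 2) = 0, so u = 5 or u = 2.
s² = 5 gives s = ±√(5) ≈ ±2.2361.
s² = 2 gives s = ±√(2) ≈ ±1.4142.

s = -2.2361 or s = -1.4142 or s = 1.4142 or s = 2.2361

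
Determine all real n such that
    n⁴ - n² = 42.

n = -2.6458 or n = 2.6458

Let u = n². The equation becomes u² - u - 42 = 0.
Factor: (u + 6)(u - 7) = 0, so u = -6 or u = 7.
n² = -6 < 0 has no real solution.
n² = 7 gives n = ±√(7) ≈ ±2.6458.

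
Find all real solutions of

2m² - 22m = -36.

Bring every term to one side: 2m² - 22m + 36 = 0.
Factor: 2(m - 9)(m - 2) = 0.
So m = 9 or m = 2.

m = 2 or m = 9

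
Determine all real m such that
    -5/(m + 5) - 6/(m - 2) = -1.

m = -2.7823 or m = 10.7823

Multiply both sides by (m + 5)(m - 2):
-5(m - 2) - 6(m + 5) = -(m + 5)(m - 2).
Expand and collect terms: -m^2 + 8m + 30 = 0.
By the quadratic formula, m = (-8 +/- sqrt(184)) / -2, so m ~= -2.7823 or m ~= 10.7823.
Neither value makes a denominator zero (m != -5, m != 2), so both are valid.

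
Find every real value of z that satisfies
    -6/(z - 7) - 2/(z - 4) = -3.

z = 4.3782 or z = 9.2885

Multiply both sides by (z - 7)(z - 4):
-6(z - 4) - 2(z - 7) = -3(z - 7)(z - 4).
Expand and collect terms: -3z² + 41z - 122 = 0.
By the quadratic formula, z = (-41 ± √217) / -6, so z ≈ 4.3782 or z ≈ 9.2885.
Neither value makes a denominator zero (z ≠ 7, z ≠ 4), so both are valid.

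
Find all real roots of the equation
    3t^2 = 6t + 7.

Rearrange to standard form: 3t^2 - 6t - 7 = 0.
Discriminant: (-6)^2 - 4*3*(-7) = 120.
Quadratic formula: t = (6 +/- sqrt(120)) / 6.
So t = 1 + sqrt(30)/3 ~= 2.8257 or t = 1 - sqrt(30)/3 ~= -0.8257.

t = -0.8257 or t = 2.8257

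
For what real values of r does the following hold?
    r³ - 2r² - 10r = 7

r = -1.5414 or r = -1 or r = 4.5414

Rearrange: r³ - 2r² - 10r - 7 = 0.
Possible rational roots are divisors of -7. Testing r = -1 gives 0, so (r + 1) is a factor.
Divide: r³ - 2r² - 10r - 7 = (r + 1)(r² - 3r - 7).
Apply the quadratic formula to r² - 3r - 7 = 0: r = (3 ± √37)/2, i.e. r ≈ 4.5414 or r ≈ -1.5414.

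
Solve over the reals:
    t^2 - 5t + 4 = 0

Factor: (t - 1)(t - 4) = 0.
So t = 1 or t = 4.

t = 1 or t = 4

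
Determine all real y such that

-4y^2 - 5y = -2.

Rearrange to standard form: -4y^2 - 5y + 2 = 0.
Discriminant: (-5)^2 - 4*(-4)*2 = 57.
Quadratic formula: y = (5 +/- sqrt(57)) / (-8).
So y = -sqrt(57)/8 - 5/8 ~= -1.5687 or y = -5/8 + sqrt(57)/8 ~= 0.3187.

y = -1.5687 or y = 0.3187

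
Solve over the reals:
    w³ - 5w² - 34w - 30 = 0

Possible rational roots are divisors of -30. Testing w = -3 gives 0, so (w + 3) is a factor.
Divide: w³ - 5w² - 34w - 30 = (w + 3)(w² - 8w - 10).
Apply the quadratic formula to w² - 8w - 10 = 0: w = (8 ± √104)/2, i.e. w ≈ 9.099 or w ≈ -1.099.

w = -3 or w = -1.099 or w = 9.099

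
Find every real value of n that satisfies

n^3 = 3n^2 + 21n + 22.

Rearrange: n^3 - 3n^2 - 21n - 22 = 0.
Possible rational roots are divisors of -22. Testing n = -2 gives 0, so (n + 2) is a factor.
Divide: n^3 - 3n^2 - 21n - 22 = (n + 2)(n^2 - 5n - 11).
Apply the quadratic formula to n^2 - 5n - 11 = 0: n = (5 +/- sqrt(69))/2, i.e. n ~= 6.6533 or n ~= -1.6533.

n = -2 or n = -1.6533 or n = 6.6533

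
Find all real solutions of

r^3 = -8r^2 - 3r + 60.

Rearrange: r^3 + 8r^2 + 3r - 60 = 0.
Possible rational roots are divisors of -60. Testing r = -5 gives 0, so (r + 5) is a factor.
Divide: r^3 + 8r^2 + 3r - 60 = (r + 5)(r^2 + 3r - 12).
Apply the quadratic formula to r^2 + 3r - 12 = 0: r = (-3 +/- sqrt(57))/2, i.e. r ~= 2.2749 or r ~= -5.2749.

r = -5.2749 or r = -5 or r = 2.2749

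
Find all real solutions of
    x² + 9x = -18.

Bring every term to one side: x² + 9x + 18 = 0.
Factor: (x + 3)(x + 6) = 0.
So x = -3 or x = -6.

x = -6 or x = -3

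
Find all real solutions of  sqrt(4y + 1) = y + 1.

Square both sides: 4y + 1 = (y + 1)^2.
Expand and rearrange: y^2 - 2y = 0.
Solving gives y = 2 or y = 0.
Check each candidate in the original equation:
  y = 2: sqrt(9) = 3, while y + 1 = 3 — valid.
  y = 0: sqrt(1) = 1, while y + 1 = 1 — valid.

y = 0 or y = 2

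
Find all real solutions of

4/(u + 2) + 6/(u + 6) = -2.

u = -10 or u = -3

Multiply both sides by (u + 2)(u + 6):
4(u + 6) + 6(u + 2) = -2(u + 2)(u + 6).
Expand and collect terms: -2u² - 26u - 60 = 0.
Factor or apply the quadratic formula: u = -10 or u = -3.
Neither value makes a denominator zero (u ≠ -2, u ≠ -6), so both are valid.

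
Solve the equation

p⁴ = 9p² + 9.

Let u = p². The equation becomes u² - 9u - 9 = 0.
By the quadratic formula, u = 9/2 + 3·√(13)/2 or u = 9/2 - 3·√(13)/2.
p² = 9/2 + 3·√(13)/2 gives p = ±√(9/2 + 3·√(13)/2) ≈ ±3.1477.
p² = 9/2 - 3·√(13)/2 < 0 has no real solution.

p = -3.1477 or p = 3.1477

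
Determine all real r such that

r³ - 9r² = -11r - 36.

r = -1.4051 or r = 4 or r = 6.4051

Rearrange: r³ - 9r² + 11r + 36 = 0.
Possible rational roots are divisors of 36. Testing r = 4 gives 0, so (r - 4) is a factor.
Divide: r³ - 9r² + 11r + 36 = (r - 4)(r² - 5r - 9).
Apply the quadratic formula to r² - 5r - 9 = 0: r = (5 ± √61)/2, i.e. r ≈ 6.4051 or r ≈ -1.4051.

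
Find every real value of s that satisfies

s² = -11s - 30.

s = -6 or s = -5

Bring every term to one side: s² + 11s + 30 = 0.
Factor: (s + 6)(s + 5) = 0.
So s = -6 or s = -5.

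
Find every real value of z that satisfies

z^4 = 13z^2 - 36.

Let u = z^2. The equation becomes u^2 - 13u + 36 = 0.
Factor: (u - 9)(u - 4) = 0, so u = 9 or u = 4.
z^2 = 9 gives z = +/-3.
z^2 = 4 gives z = +/-2.

z = -3 or z = -2 or z = 2 or z = 3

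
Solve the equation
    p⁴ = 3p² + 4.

p = -2 or p = 2

Let u = p². The equation becomes u² - 3u - 4 = 0.
Factor: (u - 4)(u + 1) = 0, so u = 4 or u = -1.
p² = 4 gives p = ±2.
p² = -1 < 0 has no real solution.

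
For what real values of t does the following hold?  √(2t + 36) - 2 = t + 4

t = 0

Isolate the radical: √(2t + 36) = t + 6.
Square both sides: 2t + 36 = (t + 6)².
Expand and rearrange: t² + 10t = 0.
Solving gives t = 0 or t = -10.
Check each candidate in the original equation:
  t = 0: √(36) = 6, while t + 6 = 6 — valid.
  t = -10: √(16) = 4, while t + 6 = -4 — extraneous.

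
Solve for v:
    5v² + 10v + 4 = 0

Discriminant: (10)² − 4·5·4 = 20.
Quadratic formula: v = (-10 ± √20) / 10.
So v = -1 + √(5)/5 ≈ -0.5528 or v = -1 - √(5)/5 ≈ -1.4472.

v = -1.4472 or v = -0.5528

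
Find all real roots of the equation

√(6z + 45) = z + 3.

Square both sides: 6z + 45 = (z + 3)².
Expand and rearrange: z² - 36 = 0.
Solving gives z = 6 or z = -6.
Check each candidate in the original equation:
  z = 6: √(81) = 9, while z + 3 = 9 — valid.
  z = -6: √(9) = 3, while z + 3 = -3 — extraneous.

z = 6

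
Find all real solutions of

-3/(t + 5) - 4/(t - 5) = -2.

Multiply both sides by (t + 5)(t - 5):
-3(t - 5) - 4(t + 5) = -2(t + 5)(t - 5).
Expand and collect terms: -2t² + 7t + 55 = 0.
By the quadratic formula, t = (-7 ± √489) / -4, so t ≈ -3.7783 or t ≈ 7.2783.
Neither value makes a denominator zero (t ≠ -5, t ≠ 5), so both are valid.

t = -3.7783 or t = 7.2783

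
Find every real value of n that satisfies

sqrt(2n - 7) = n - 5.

Square both sides: 2n - 7 = (n - 5)^2.
Expand and rearrange: n^2 - 12n + 32 = 0.
Solving gives n = 8 or n = 4.
Check each candidate in the original equation:
  n = 8: sqrt(9) = 3, while n - 5 = 3 — valid.
  n = 4: sqrt(1) = 1, while n - 5 = -1 — extraneous.

n = 8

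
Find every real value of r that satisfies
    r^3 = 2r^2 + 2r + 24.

r = 4

Rearrange: r^3 - 2r^2 - 2r - 24 = 0.
Possible rational roots are divisors of -24. Testing r = 4 gives 0, so (r - 4) is a factor.
Divide: r^3 - 2r^2 - 2r - 24 = (r - 4)(r^2 + 2r + 6).
The quadratic r^2 + 2r + 6 has discriminant -20 < 0, so no further real roots.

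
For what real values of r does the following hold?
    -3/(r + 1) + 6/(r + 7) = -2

r = -9.5523 or r = 0.0523

Multiply both sides by (r + 1)(r + 7):
-3(r + 7) + 6(r + 1) = -2(r + 1)(r + 7).
Expand and collect terms: -2r² - 19r + 1 = 0.
By the quadratic formula, r = (19 ± √369) / -4, so r ≈ -9.5523 or r ≈ 0.0523.
Neither value makes a denominator zero (r ≠ -1, r ≠ -7), so both are valid.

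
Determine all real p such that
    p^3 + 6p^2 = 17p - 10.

p = -8.217 or p = 1 or p = 1.217

Rearrange: p^3 + 6p^2 - 17p + 10 = 0.
Possible rational roots are divisors of 10. Testing p = 1 gives 0, so (p - 1) is a factor.
Divide: p^3 + 6p^2 - 17p + 10 = (p - 1)(p^2 + 7p - 10).
Apply the quadratic formula to p^2 + 7p - 10 = 0: p = (-7 +/- sqrt(89))/2, i.e. p ~= 1.217 or p ~= -8.217.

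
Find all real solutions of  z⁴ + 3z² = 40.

z = -2.2361 or z = 2.2361

Let u = z². The equation becomes u² + 3u - 40 = 0.
Factor: (u + 8)(u - 5) = 0, so u = -8 or u = 5.
z² = -8 < 0 has no real solution.
z² = 5 gives z = ±√(5) ≈ ±2.2361.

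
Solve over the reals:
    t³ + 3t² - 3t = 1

t = -3.7321 or t = -0.2679 or t = 1

Rearrange: t³ + 3t² - 3t - 1 = 0.
Possible rational roots are divisors of -1. Testing t = 1 gives 0, so (t - 1) is a factor.
Divide: t³ + 3t² - 3t - 1 = (t - 1)(t² + 4t + 1).
Apply the quadratic formula to t² + 4t + 1 = 0: t = (-4 ± √12)/2, i.e. t ≈ -0.2679 or t ≈ -3.7321.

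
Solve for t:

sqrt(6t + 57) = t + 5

t = 4

Square both sides: 6t + 57 = (t + 5)^2.
Expand and rearrange: t^2 + 4t - 32 = 0.
Solving gives t = 4 or t = -8.
Check each candidate in the original equation:
  t = 4: sqrt(81) = 9, while t + 5 = 9 — valid.
  t = -8: sqrt(9) = 3, while t + 5 = -3 — extraneous.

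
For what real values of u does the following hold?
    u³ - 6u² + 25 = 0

Possible rational roots are divisors of 25. Testing u = 5 gives 0, so (u - 5) is a factor.
Divide: u³ - 6u² + 25 = (u - 5)(u² - u - 5).
Apply the quadratic formula to u² - u - 5 = 0: u = (1 ± √21)/2, i.e. u ≈ 2.7913 or u ≈ -1.7913.

u = -1.7913 or u = 2.7913 or u = 5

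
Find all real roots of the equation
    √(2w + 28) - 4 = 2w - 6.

Isolate the radical: √(2w + 28) = 2w - 2.
Square both sides: 2w + 28 = (2w - 2)².
Expand and rearrange: 4w² - 10w - 24 = 0.
Solving gives w = 4 or w = -1.5.
Check each candidate in the original equation:
  w = 4: √(36) = 6, while 2w - 2 = 6 — valid.
  w = -1.5: √(25) = 5, while 2w - 2 = -5 — extraneous.

w = 4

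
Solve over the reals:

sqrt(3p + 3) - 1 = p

Isolate the radical: sqrt(3p + 3) = p + 1.
Square both sides: 3p + 3 = (p + 1)^2.
Expand and rearrange: p^2 - p - 2 = 0.
Solving gives p = 2 or p = -1.
Check each candidate in the original equation:
  p = 2: sqrt(9) = 3, while p + 1 = 3 — valid.
  p = -1: sqrt(0) = 0, while p + 1 = 0 — valid.

p = -1 or p = 2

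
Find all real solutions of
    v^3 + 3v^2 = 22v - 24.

Rearrange: v^3 + 3v^2 - 22v + 24 = 0.
Possible rational roots are divisors of 24. Testing v = 2 gives 0, so (v - 2) is a factor.
Divide: v^3 + 3v^2 - 22v + 24 = (v - 2)(v^2 + 5v - 12).
Apply the quadratic formula to v^2 + 5v - 12 = 0: v = (-5 +/- sqrt(73))/2, i.e. v ~= 1.772 or v ~= -6.772.

v = -6.772 or v = 1.772 or v = 2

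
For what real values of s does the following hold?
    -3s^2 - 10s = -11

s = -4.2053 or s = 0.8719

Rearrange to standard form: -3s^2 - 10s + 11 = 0.
Discriminant: (-10)^2 - 4*(-3)*11 = 232.
Quadratic formula: s = (10 +/- sqrt(232)) / (-6).
So s = -sqrt(58)/3 - 5/3 ~= -4.2053 or s = -5/3 + sqrt(58)/3 ~= 0.8719.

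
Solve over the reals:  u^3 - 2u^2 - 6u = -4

Rearrange: u^3 - 2u^2 - 6u + 4 = 0.
Possible rational roots are divisors of 4. Testing u = -2 gives 0, so (u + 2) is a factor.
Divide: u^3 - 2u^2 - 6u + 4 = (u + 2)(u^2 - 4u + 2).
Apply the quadratic formula to u^2 - 4u + 2 = 0: u = (4 +/- sqrt(8))/2, i.e. u ~= 3.4142 or u ~= 0.5858.

u = -2 or u = 0.5858 or u = 3.4142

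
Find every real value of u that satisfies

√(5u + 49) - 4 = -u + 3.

Isolate the radical: √(5u + 49) = -u + 7.
Square both sides: 5u + 49 = (-u + 7)².
Expand and rearrange: u² - 19u = 0.
Solving gives u = 19 or u = 0.
Check each candidate in the original equation:
  u = 19: √(144) = 12, while -u + 7 = -12 — extraneous.
  u = 0: √(49) = 7, while -u + 7 = 7 — valid.

u = 0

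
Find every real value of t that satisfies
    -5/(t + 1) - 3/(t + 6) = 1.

t = -11.6533 or t = -3.3467

Multiply both sides by (t + 1)(t + 6):
-5(t + 6) - 3(t + 1) = (t + 1)(t + 6).
Expand and collect terms: t² + 15t + 39 = 0.
By the quadratic formula, t = (-15 ± √69) / 2, so t ≈ -3.3467 or t ≈ -11.6533.
Neither value makes a denominator zero (t ≠ -1, t ≠ -6), so both are valid.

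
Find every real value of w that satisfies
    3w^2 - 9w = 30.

Bring every term to one side: 3w^2 - 9w - 30 = 0.
Factor: 3(w + 2)(w - 5) = 0.
So w = -2 or w = 5.

w = -2 or w = 5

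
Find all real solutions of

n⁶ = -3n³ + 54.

n = -2.0801 or n = 1.8171

Let u = n³. The equation becomes u² + 3u - 54 = 0.
Factor: (u - 6)(u + 9) = 0, so u = 6 or u = -9.
n³ = 6 gives n = ∛(6) ≈ 1.8171.
n³ = -9 gives n = -∛(9) ≈ -2.0801.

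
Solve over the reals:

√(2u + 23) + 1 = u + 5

Isolate the radical: √(2u + 23) = u + 4.
Square both sides: 2u + 23 = (u + 4)².
Expand and rearrange: u² + 6u - 7 = 0.
Solving gives u = 1 or u = -7.
Check each candidate in the original equation:
  u = 1: √(25) = 5, while u + 4 = 5 — valid.
  u = -7: √(9) = 3, while u + 4 = -3 — extraneous.

u = 1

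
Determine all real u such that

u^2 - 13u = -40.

u = 5 or u = 8

Bring every term to one side: u^2 - 13u + 40 = 0.
Factor: (u - 8)(u - 5) = 0.
So u = 8 or u = 5.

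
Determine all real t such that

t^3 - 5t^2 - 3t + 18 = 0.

t = -1.8541 or t = 2 or t = 4.8541

Possible rational roots are divisors of 18. Testing t = 2 gives 0, so (t - 2) is a factor.
Divide: t^3 - 5t^2 - 3t + 18 = (t - 2)(t^2 - 3t - 9).
Apply the quadratic formula to t^2 - 3t - 9 = 0: t = (3 +/- sqrt(45))/2, i.e. t ~= 4.8541 or t ~= -1.8541.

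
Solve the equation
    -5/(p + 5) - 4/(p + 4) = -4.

p = -4.5542 or p = -2.1958

Multiply both sides by (p + 5)(p + 4):
-5(p + 4) - 4(p + 5) = -4(p + 5)(p + 4).
Expand and collect terms: -4p² - 27p - 40 = 0.
By the quadratic formula, p = (27 ± √89) / -8, so p ≈ -4.5542 or p ≈ -2.1958.
Neither value makes a denominator zero (p ≠ -5, p ≠ -4), so both are valid.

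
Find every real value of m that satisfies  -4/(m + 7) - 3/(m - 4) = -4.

Multiply both sides by (m + 7)(m - 4):
-4(m - 4) - 3(m + 7) = -4(m + 7)(m - 4).
Expand and collect terms: -4m^2 - 5m + 117 = 0.
By the quadratic formula, m = (5 +/- sqrt(1897)) / -8, so m ~= -6.0693 or m ~= 4.8193.
Neither value makes a denominator zero (m != -7, m != 4), so both are valid.

m = -6.0693 or m = 4.8193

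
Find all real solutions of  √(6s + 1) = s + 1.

Square both sides: 6s + 1 = (s + 1)².
Expand and rearrange: s² - 4s = 0.
Solving gives s = 4 or s = 0.
Check each candidate in the original equation:
  s = 4: √(25) = 5, while s + 1 = 5 — valid.
  s = 0: √(1) = 1, while s + 1 = 1 — valid.

s = 0 or s = 4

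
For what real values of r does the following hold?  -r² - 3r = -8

r = -4.7016 or r = 1.7016

Rearrange to standard form: -r² - 3r + 8 = 0.
Discriminant: (-3)² − 4·(-1)·8 = 41.
Quadratic formula: r = (3 ± √41) / (-2).
So r = -√(41)/2 - 3/2 ≈ -4.7016 or r = -3/2 + √(41)/2 ≈ 1.7016.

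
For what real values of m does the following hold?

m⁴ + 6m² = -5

No real solutions.

Let u = m². The equation becomes u² + 6u + 5 = 0.
Factor: (u + 5)(u + 1) = 0, so u = -5 or u = -1.
m² = -5 < 0 has no real solution.
m² = -1 < 0 has no real solution.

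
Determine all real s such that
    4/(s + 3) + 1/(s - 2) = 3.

s = -1.7749 or s = 2.4415

Multiply both sides by (s + 3)(s - 2):
4(s - 2) + (s + 3) = 3(s + 3)(s - 2).
Expand and collect terms: 3s^2 - 2s - 13 = 0.
By the quadratic formula, s = (2 +/- sqrt(160)) / 6, so s ~= 2.4415 or s ~= -1.7749.
Neither value makes a denominator zero (s != -3, s != 2), so both are valid.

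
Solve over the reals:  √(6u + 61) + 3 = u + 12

Isolate the radical: √(6u + 61) = u + 9.
Square both sides: 6u + 61 = (u + 9)².
Expand and rearrange: u² + 12u + 20 = 0.
Solving gives u = -2 or u = -10.
Check each candidate in the original equation:
  u = -2: √(49) = 7, while u + 9 = 7 — valid.
  u = -10: √(1) = 1, while u + 9 = -1 — extraneous.

u = -2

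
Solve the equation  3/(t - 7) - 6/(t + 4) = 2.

Multiply both sides by (t - 7)(t + 4):
3(t + 4) - 6(t - 7) = 2(t - 7)(t + 4).
Expand and collect terms: 2t² - 3t - 110 = 0.
By the quadratic formula, t = (3 ± √889) / 4, so t ≈ 8.204 or t ≈ -6.704.
Neither value makes a denominator zero (t ≠ 7, t ≠ -4), so both are valid.

t = -6.704 or t = 8.204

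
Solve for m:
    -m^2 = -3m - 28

Bring every term to one side: -m^2 + 3m + 28 = 0.
Factor: -1(m + 4)(m - 7) = 0.
So m = -4 or m = 7.

m = -4 or m = 7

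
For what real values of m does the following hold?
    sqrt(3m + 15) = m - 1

m = 7

Square both sides: 3m + 15 = (m - 1)^2.
Expand and rearrange: m^2 - 5m - 14 = 0.
Solving gives m = 7 or m = -2.
Check each candidate in the original equation:
  m = 7: sqrt(36) = 6, while m - 1 = 6 — valid.
  m = -2: sqrt(9) = 3, while m - 1 = -3 — extraneous.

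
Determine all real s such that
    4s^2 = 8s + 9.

Rearrange to standard form: 4s^2 - 8s - 9 = 0.
Discriminant: (-8)^2 - 4*4*(-9) = 208.
Quadratic formula: s = (8 +/- sqrt(208)) / 8.
So s = 1 + sqrt(13)/2 ~= 2.8028 or s = 1 - sqrt(13)/2 ~= -0.8028.

s = -0.8028 or s = 2.8028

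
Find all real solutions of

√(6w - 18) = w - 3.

Square both sides: 6w - 18 = (w - 3)².
Expand and rearrange: w² - 12w + 27 = 0.
Solving gives w = 9 or w = 3.
Check each candidate in the original equation:
  w = 9: √(36) = 6, while w - 3 = 6 — valid.
  w = 3: √(0) = 0, while w - 3 = 0 — valid.

w = 3 or w = 9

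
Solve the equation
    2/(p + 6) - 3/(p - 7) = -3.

p = -6.6211 or p = 7.9544

Multiply both sides by (p + 6)(p - 7):
2(p - 7) - 3(p + 6) = -3(p + 6)(p - 7).
Expand and collect terms: -3p^2 + 4p + 158 = 0.
By the quadratic formula, p = (-4 +/- sqrt(1912)) / -6, so p ~= -6.6211 or p ~= 7.9544.
Neither value makes a denominator zero (p != -6, p != 7), so both are valid.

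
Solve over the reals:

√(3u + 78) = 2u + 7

Square both sides: 3u + 78 = (2u + 7)².
Expand and rearrange: 4u² + 25u - 29 = 0.
Solving gives u = 1 or u = -7.25.
Check each candidate in the original equation:
  u = 1: √(81) = 9, while 2u + 7 = 9 — valid.
  u = -7.25: √(56.25) = 7.5, while 2u + 7 = -7.5 — extraneous.

u = 1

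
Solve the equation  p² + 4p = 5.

p = -5 or p = 1

Bring every term to one side: p² + 4p - 5 = 0.
Factor: (p + 5)(p - 1) = 0.
So p = -5 or p = 1.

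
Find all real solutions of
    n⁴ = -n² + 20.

Let u = n². The equation becomes u² + u - 20 = 0.
Factor: (u - 4)(u + 5) = 0, so u = 4 or u = -5.
n² = 4 gives n = ±2.
n² = -5 < 0 has no real solution.

n = -2 or n = 2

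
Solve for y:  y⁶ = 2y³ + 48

Let u = y³. The equation becomes u² - 2u - 48 = 0.
Factor: (u + 6)(u - 8) = 0, so u = -6 or u = 8.
y³ = -6 gives y = -∛(6) ≈ -1.8171.
y³ = 8 gives y = 2.

y = -1.8171 or y = 2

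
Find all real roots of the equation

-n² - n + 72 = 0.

n = -9 or n = 8

Factor: -1(n - 8)(n + 9) = 0.
So n = 8 or n = -9.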